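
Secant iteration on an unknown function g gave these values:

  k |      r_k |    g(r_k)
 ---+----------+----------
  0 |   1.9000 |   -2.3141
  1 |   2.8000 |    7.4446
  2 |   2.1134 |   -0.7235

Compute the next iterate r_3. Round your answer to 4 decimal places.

2.1742

r_3 = 2.1134 − (-0.7235)·(2.1134 − 2.8000) / (-0.7235 − 7.4446)
   = 2.1134 − (0.496755)/(-8.168100) = 2.174216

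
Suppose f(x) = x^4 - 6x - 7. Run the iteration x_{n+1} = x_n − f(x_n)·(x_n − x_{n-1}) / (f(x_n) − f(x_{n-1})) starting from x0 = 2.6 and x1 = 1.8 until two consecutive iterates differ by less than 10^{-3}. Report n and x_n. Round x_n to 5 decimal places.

f(2.6) = 23.0976000, f(1.8) = -7.3024000
x2 = 1.8000000 − (-7.3024000)·(-0.8000000)/(-30.4000000) = 1.9921684;  |Δ| = 0.1921684
f(1.9921684) = -3.2021529
x3 = 1.9921684 − (-3.2021529)·(0.1921684)/(4.1002471) = 2.1422454;  |Δ| = 0.1500770
f(2.1422454) = 1.2074249
x4 = 2.1422454 − 1.2074249·(0.1500770)/(4.4095778) = 2.1011515;  |Δ| = 0.0410939
f(2.1011515) = -0.1161174
x5 = 2.1011515 − (-0.1161174)·(-0.0410939)/(-1.3235423) = 2.1047568;  |Δ| = 0.0036053
f(2.1047568) = -0.0036312
x6 = 2.1047568 − (-0.0036312)·(0.0036053)/(0.1124863) = 2.1048732;  |Δ| = 0.0001164
|x6 − x5| = 0.0001164 < 10^{-3}

n = 6, x_n = 2.10487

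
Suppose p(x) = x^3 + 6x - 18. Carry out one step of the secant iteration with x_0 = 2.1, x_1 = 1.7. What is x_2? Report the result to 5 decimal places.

1.87113

p(2.1) = 3.8610000, p(1.7) = -2.8870000
x_2 = 1.7000000 − (-2.8870000)·(1.7000000 − 2.1000000) / (-2.8870000 − 3.8610000) = 1.7000000 − (1.1548000)/(-6.7480000) = 1.8711322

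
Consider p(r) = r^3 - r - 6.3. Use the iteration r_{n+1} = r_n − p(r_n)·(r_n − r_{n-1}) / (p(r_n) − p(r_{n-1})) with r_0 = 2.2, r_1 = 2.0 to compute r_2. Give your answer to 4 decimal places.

p(2.2) = 2.148000, p(2.0) = -0.300000
r_2 = 2.000000 − (-0.300000)·(2.000000 − 2.200000) / (-0.300000 − 2.148000) = 2.000000 − (0.060000)/(-2.448000) = 2.024510

2.0245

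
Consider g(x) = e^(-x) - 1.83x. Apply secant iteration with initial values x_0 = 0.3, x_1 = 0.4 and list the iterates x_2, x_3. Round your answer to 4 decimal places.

g(0.3) = 0.191818, g(0.4) = -0.061680
x_2 = 0.400000 − (-0.061680)·(0.400000 − 0.300000) / (-0.061680 − 0.191818) = 0.400000 − (-0.006168)/(-0.253498) = 0.375668
g(0.375668) = -0.000643
x_3 = 0.375668 − (-0.000643)·(0.375668 − 0.400000) / (-0.000643 − (-0.061680)) = 0.375668 − (0.000016)/(0.061037) = 0.375412

0.3757, 0.3754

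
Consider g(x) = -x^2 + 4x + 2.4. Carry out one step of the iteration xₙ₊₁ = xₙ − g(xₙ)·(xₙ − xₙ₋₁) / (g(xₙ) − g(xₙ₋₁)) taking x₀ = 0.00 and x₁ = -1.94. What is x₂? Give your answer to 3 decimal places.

-0.404

g(0.00) = 2.40000, g(-1.94) = -9.12360
x₂ = -1.94000 − (-9.12360)·(-1.94000 − 0.00000) / (-9.12360 − 2.40000) = -1.94000 − (17.69978)/(-11.52360) = -0.40404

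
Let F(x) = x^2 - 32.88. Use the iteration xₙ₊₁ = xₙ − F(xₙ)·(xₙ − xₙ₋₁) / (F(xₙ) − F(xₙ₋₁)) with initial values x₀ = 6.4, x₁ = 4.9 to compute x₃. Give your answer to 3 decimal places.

5.738

F(6.4) = 8.08000, F(4.9) = -8.87000
x₂ = 4.90000 − (-8.87000)·(4.90000 − 6.40000) / (-8.87000 − 8.08000) = 4.90000 − (13.30500)/(-16.95000) = 5.68496
F(5.68496) = -0.56128
x₃ = 5.68496 − (-0.56128)·(5.68496 − 4.90000) / (-0.56128 − (-8.87000)) = 5.68496 − (-0.44058)/(8.30872) = 5.73798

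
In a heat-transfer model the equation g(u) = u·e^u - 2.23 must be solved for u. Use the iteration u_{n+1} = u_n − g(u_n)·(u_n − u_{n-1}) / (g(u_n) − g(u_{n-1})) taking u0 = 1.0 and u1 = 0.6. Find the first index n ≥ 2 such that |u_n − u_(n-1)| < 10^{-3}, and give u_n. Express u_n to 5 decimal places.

n = 5, u_n = 0.90349

g(1.0) = 0.4882818, g(0.6) = -1.1367287
u2 = 0.6000000 − (-1.1367287)·(-0.4000000)/(-1.6250105) = 0.8798083;  |Δ| = 0.2798083
g(0.8798083) = -0.1092769
u3 = 0.8798083 − (-0.1092769)·(0.2798083)/(1.0274518) = 0.9095680;  |Δ| = 0.0297596
g(0.9095680) = 0.0286841
u4 = 0.9095680 − 0.0286841·(0.0297596)/(0.1379610) = 0.9033805;  |Δ| = 0.0061875
g(0.9033805) = -0.0005185
u5 = 0.9033805 − (-0.0005185)·(-0.0061875)/(-0.0292026) = 0.9034904;  |Δ| = 0.0001099
|u5 − u4| = 0.0001099 < 10^{-3}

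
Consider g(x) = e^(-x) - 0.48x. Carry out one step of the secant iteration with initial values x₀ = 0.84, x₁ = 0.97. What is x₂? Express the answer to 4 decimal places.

g(0.84) = 0.028511, g(0.97) = -0.086517
x₂ = 0.970000 − (-0.086517)·(0.970000 − 0.840000) / (-0.086517 − 0.028511) = 0.970000 − (-0.011247)/(-0.115027) = 0.872222

0.8722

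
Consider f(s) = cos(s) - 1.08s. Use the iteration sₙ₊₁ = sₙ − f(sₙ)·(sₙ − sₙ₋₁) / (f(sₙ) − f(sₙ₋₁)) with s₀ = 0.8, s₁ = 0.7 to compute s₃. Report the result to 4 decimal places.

0.7051

f(0.8) = -0.167293, f(0.7) = 0.008842
s₂ = 0.700000 − 0.008842·(0.700000 − 0.800000) / (0.008842 − (-0.167293)) = 0.700000 − (-0.000884)/(0.176135) = 0.705020
f(0.705020) = 0.000177
s₃ = 0.705020 − 0.000177·(0.705020 − 0.700000) / (0.000177 − 0.008842) = 0.705020 − (0.000001)/(-0.008665) = 0.705123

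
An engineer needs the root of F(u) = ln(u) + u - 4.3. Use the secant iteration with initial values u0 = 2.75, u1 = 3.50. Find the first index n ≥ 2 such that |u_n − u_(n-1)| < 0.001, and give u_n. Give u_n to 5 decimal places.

F(2.75) = -0.5383991, F(3.50) = 0.4527630
u2 = 3.5000000 − 0.4527630·(0.7500000)/(0.9911621) = 3.1573999;  |Δ| = 0.3426001
F(3.1573999) = 0.0071488
u3 = 3.1573999 − 0.0071488·(-0.3426001)/(-0.4456142) = 3.1519037;  |Δ| = 0.0054962
F(3.1519037) = -0.0000896
u4 = 3.1519037 − (-0.0000896)·(-0.0054962)/(-0.0072384) = 3.1519718;  |Δ| = 0.0000681
|u4 − u3| = 0.0000681 < 0.001

n = 4, u_n = 3.15197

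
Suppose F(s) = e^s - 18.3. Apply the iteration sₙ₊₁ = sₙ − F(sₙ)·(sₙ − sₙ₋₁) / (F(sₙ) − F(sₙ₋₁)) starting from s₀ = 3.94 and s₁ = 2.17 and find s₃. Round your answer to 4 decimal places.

3.0580

F(3.94) = 33.118601, F(2.17) = -9.541716
s₂ = 2.170000 − (-9.541716)·(2.170000 − 3.940000) / (-9.541716 − 33.118601) = 2.170000 − (16.888837)/(-42.660317) = 2.565891
F(2.565891) = -5.287752
s₃ = 2.565891 − (-5.287752)·(2.565891 − 2.170000) / (-5.287752 − (-9.541716)) = 2.565891 − (-2.093374)/(4.253964) = 3.057991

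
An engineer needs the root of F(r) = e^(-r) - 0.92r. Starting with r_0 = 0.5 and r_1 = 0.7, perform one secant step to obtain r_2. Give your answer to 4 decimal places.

F(0.5) = 0.146531, F(0.7) = -0.147415
r_2 = 0.700000 − (-0.147415)·(0.700000 − 0.500000) / (-0.147415 − 0.146531) = 0.700000 − (-0.029483)/(-0.293945) = 0.599699

0.5997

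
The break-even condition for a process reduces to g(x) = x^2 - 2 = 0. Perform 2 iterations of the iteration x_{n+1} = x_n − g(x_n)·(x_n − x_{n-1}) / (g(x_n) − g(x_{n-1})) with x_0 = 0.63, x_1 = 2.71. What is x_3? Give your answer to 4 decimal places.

g(0.63) = -1.603100, g(2.71) = 5.344100
x_2 = 2.710000 − 5.344100·(2.710000 − 0.630000) / (5.344100 − (-1.603100)) = 2.710000 − (11.115728)/(6.947200) = 1.109970
g(1.109970) = -0.767966
x_3 = 1.109970 − (-0.767966)·(1.109970 − 2.710000) / (-0.767966 − 5.344100) = 1.109970 − (1.228769)/(-6.112066) = 1.311010

1.3110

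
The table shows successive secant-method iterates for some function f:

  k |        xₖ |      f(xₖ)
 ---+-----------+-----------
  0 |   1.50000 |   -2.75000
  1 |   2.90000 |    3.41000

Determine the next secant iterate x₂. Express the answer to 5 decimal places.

x₂ = 2.90000 − 3.41000·(2.90000 − 1.50000) / (3.41000 − (-2.75000))
   = 2.90000 − (4.7740000)/(6.1600000) = 2.1250000

2.12500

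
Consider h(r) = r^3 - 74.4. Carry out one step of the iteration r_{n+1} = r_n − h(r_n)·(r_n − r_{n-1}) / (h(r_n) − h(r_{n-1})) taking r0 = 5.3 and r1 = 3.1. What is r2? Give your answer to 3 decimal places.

h(5.3) = 74.47700, h(3.1) = -44.60900
r2 = 3.10000 − (-44.60900)·(3.10000 − 5.30000) / (-44.60900 − 74.47700) = 3.10000 − (98.13980)/(-119.08600) = 3.92411

3.924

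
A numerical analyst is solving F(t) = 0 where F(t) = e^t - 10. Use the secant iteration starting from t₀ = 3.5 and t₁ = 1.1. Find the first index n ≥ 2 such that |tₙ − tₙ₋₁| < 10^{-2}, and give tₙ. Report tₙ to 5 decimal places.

F(3.5) = 23.1154520, F(1.1) = -6.9958340
t₂ = 1.1000000 − (-6.9958340)·(-2.4000000)/(-30.1112859) = 1.6575983;  |Δ| = 0.5575983
F(1.6575983) = -4.7533053
t₃ = 1.6575983 − (-4.7533053)·(0.5575983)/(2.2425286) = 2.8394940;  |Δ| = 1.1818957
F(2.8394940) = 7.1071068
t₄ = 2.8394940 − 7.1071068·(1.1818957)/(11.8604121) = 2.1312674;  |Δ| = 0.7082266
F(2.1312674) = -1.5744613
t₅ = 2.1312674 − (-1.5744613)·(-0.7082266)/(-8.6815681) = 2.2597091;  |Δ| = 0.1284417
F(2.2597091) = -0.4196980
t₆ = 2.2597091 − (-0.4196980)·(0.1284417)/(1.1547632) = 2.3063912;  |Δ| = 0.0466821
F(2.3063912) = 0.0381333
t₇ = 2.3063912 − 0.0381333·(0.0466821)/(0.4578314) = 2.3025030;  |Δ| = 0.0038882
|t₇ − t₆| = 0.0038882 < 10^{-2}

n = 7, tₙ = 2.30250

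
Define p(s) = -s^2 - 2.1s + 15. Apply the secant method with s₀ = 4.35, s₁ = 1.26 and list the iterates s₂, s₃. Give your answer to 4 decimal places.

2.6564, 3.0495

p(4.35) = -13.057500, p(1.26) = 10.766400
s₂ = 1.260000 − 10.766400·(1.260000 − 4.350000) / (10.766400 − (-13.057500)) = 1.260000 − (-33.268176)/(23.823900) = 2.656420
p(2.656420) = 2.364949
s₃ = 2.656420 − 2.364949·(2.656420 − 1.260000) / (2.364949 − 10.766400) = 2.656420 − (3.302463)/(-8.401451) = 3.049503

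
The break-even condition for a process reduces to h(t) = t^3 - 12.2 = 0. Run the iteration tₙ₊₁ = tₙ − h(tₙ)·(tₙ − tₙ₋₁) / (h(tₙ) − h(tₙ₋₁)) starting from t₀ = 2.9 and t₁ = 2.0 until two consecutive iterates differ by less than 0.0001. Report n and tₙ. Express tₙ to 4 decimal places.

n = 6, tₙ = 2.3021

h(2.9) = 12.189000, h(2.0) = -4.200000
t₂ = 2.000000 − (-4.200000)·(-0.900000)/(-16.389000) = 2.230643;  |Δ| = 0.230643
h(2.230643) = -1.100845
t₃ = 2.230643 − (-1.100845)·(0.230643)/(3.099155) = 2.312569;  |Δ| = 0.081926
h(2.312569) = 0.167555
t₄ = 2.312569 − 0.167555·(0.081926)/(1.268400) = 2.301746;  |Δ| = 0.010822
h(2.301746) = -0.005267
t₅ = 2.301746 − (-0.005267)·(-0.010822)/(-0.172823) = 2.302076;  |Δ| = 0.000330
h(2.302076) = -0.000024
t₆ = 2.302076 − (-0.000024)·(0.000330)/(0.005243) = 2.302078;  |Δ| = 0.000002
|t₆ − t₅| = 0.000002 < 0.0001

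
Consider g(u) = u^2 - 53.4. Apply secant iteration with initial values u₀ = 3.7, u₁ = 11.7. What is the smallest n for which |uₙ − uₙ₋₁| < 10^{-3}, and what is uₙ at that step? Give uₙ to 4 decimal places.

n = 6, uₙ = 7.3075

g(3.7) = -39.710000, g(11.7) = 83.490000
u₂ = 11.700000 − 83.490000·(8.000000)/(123.200000) = 6.278571;  |Δ| = 5.421429
g(6.278571) = -13.979541
u₃ = 6.278571 − (-13.979541)·(-5.421429)/(-97.469541) = 7.056138;  |Δ| = 0.777567
g(7.056138) = -3.610913
u₄ = 7.056138 − (-3.610913)·(0.777567)/(10.368628) = 7.326929;  |Δ| = 0.270791
g(7.326929) = 0.283885
u₅ = 7.326929 − 0.283885·(0.270791)/(3.894798) = 7.307191;  |Δ| = 0.019737
g(7.307191) = -0.004955
u₆ = 7.307191 − (-0.004955)·(-0.019737)/(-0.288840) = 7.307530;  |Δ| = 0.000339
|u₆ − u₅| = 0.000339 < 10^{-3}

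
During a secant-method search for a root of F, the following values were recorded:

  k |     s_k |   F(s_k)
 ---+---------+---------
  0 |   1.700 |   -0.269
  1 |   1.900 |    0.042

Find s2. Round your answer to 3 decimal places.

s2 = 1.900 − 0.042·(1.900 − 1.700) / (0.042 − (-0.269))
   = 1.900 − (0.00840)/(0.31100) = 1.87299

1.873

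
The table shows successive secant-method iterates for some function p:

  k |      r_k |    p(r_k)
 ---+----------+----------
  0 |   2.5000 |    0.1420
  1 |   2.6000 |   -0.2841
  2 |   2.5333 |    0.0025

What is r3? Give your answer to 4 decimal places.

r3 = 2.5333 − 0.0025·(2.5333 − 2.6000) / (0.0025 − (-0.2841))
   = 2.5333 − (-0.000167)/(0.286600) = 2.533882

2.5339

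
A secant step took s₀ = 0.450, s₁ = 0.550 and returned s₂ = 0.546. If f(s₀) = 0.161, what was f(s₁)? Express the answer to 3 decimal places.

-0.007

The secant line through (0.450, 0.161) and (0.550, f(s₁)) crosses zero at s₂ = 0.546.
So (0.450, 0.161), (0.550, f(s₁)), (0.546, 0) are collinear:
f(s₁) = 0.161 · (0.550 − 0.546) / (0.450 − 0.546) = 0.161 · (0.00400)/(-0.09600) = -0.00671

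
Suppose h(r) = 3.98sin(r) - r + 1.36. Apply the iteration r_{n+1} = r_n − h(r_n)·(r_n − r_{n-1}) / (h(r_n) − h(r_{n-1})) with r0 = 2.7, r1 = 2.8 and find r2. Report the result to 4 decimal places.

h(2.7) = 0.360972, h(2.8) = -0.106747
r2 = 2.800000 − (-0.106747)·(2.800000 − 2.700000) / (-0.106747 − 0.360972) = 2.800000 − (-0.010675)/(-0.467719) = 2.777177

2.7772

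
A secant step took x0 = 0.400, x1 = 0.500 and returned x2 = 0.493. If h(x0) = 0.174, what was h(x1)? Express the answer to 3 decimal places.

The secant line through (0.400, 0.174) and (0.500, h(x1)) crosses zero at x2 = 0.493.
So (0.400, 0.174), (0.500, h(x1)), (0.493, 0) are collinear:
h(x1) = 0.174 · (0.500 − 0.493) / (0.400 − 0.493) = 0.174 · (0.00700)/(-0.09300) = -0.01310

-0.013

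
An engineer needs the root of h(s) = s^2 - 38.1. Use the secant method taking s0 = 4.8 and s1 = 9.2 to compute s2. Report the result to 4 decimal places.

5.8757

h(4.8) = -15.060000, h(9.2) = 46.540000
s2 = 9.200000 − 46.540000·(9.200000 − 4.800000) / (46.540000 − (-15.060000)) = 9.200000 − (204.776000)/(61.600000) = 5.875714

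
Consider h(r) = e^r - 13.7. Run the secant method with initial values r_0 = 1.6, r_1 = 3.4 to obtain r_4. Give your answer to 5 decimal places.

h(1.6) = -8.7469676, h(3.4) = 16.2641000
r_2 = 3.4000000 − 16.2641000·(3.4000000 − 1.6000000) / (16.2641000 − (-8.7469676)) = 3.4000000 − (29.2753801)/(25.0110676) = 2.2295030
h(2.2295030) = -4.4047550
r_3 = 2.2295030 − (-4.4047550)·(2.2295030 − 3.4000000) / (-4.4047550 − 16.2641000) = 2.2295030 − (5.1557526)/(-20.6688550) = 2.4789485
h(2.4789485) = -1.7712856
r_4 = 2.4789485 − (-1.7712856)·(2.4789485 − 2.2295030) / (-1.7712856 − (-4.4047550)) = 2.4789485 − (-0.4418392)/(2.6334694) = 2.6467268

2.64673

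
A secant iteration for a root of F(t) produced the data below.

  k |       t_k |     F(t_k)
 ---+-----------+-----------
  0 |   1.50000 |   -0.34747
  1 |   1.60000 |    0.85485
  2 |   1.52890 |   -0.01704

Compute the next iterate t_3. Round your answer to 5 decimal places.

t_3 = 1.52890 − (-0.01704)·(1.52890 − 1.60000) / (-0.01704 − 0.85485)
   = 1.52890 − (0.0012115)/(-0.8718900) = 1.5302896

1.53029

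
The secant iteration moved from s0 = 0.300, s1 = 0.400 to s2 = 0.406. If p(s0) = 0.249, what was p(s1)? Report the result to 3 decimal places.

The secant line through (0.300, 0.249) and (0.400, p(s1)) crosses zero at s2 = 0.406.
So (0.300, 0.249), (0.400, p(s1)), (0.406, 0) are collinear:
p(s1) = 0.249 · (0.400 − 0.406) / (0.300 − 0.406) = 0.249 · (-0.00600)/(-0.10600) = 0.01409

0.014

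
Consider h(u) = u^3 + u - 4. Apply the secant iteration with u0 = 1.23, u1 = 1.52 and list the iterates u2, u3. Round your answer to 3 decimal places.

h(1.23) = -0.90913, h(1.52) = 1.03181
u2 = 1.52000 − 1.03181·(1.52000 − 1.23000) / (1.03181 − (-0.90913)) = 1.52000 − (0.29922)/(1.94094) = 1.36584
h(1.36584) = -0.08619
u3 = 1.36584 − (-0.08619)·(1.36584 − 1.52000) / (-0.08619 − 1.03181) = 1.36584 − (0.01329)/(-1.11800) = 1.37772

1.366, 1.378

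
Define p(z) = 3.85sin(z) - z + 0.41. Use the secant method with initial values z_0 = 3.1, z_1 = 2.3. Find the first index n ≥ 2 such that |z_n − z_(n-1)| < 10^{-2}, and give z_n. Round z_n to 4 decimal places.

p(3.1) = -2.529914, p(2.3) = 0.980965
z_2 = 2.300000 − 0.980965·(-0.800000)/(3.510880) = 2.523526;  |Δ| = 0.223526
p(2.523526) = 0.117398
z_3 = 2.523526 − 0.117398·(0.223526)/(-0.863567) = 2.553913;  |Δ| = 0.030387
p(2.553913) = -0.009352
z_4 = 2.553913 − (-0.009352)·(0.030387)/(-0.126751) = 2.551671;  |Δ| = 0.002242
|z_4 − z_3| = 0.002242 < 10^{-2}

n = 4, z_n = 2.5517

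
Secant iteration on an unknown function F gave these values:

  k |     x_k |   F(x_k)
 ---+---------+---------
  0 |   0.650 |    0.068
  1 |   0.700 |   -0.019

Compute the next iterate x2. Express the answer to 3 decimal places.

0.689

x2 = 0.700 − (-0.019)·(0.700 − 0.650) / (-0.019 − 0.068)
   = 0.700 − (-0.00095)/(-0.08700) = 0.68908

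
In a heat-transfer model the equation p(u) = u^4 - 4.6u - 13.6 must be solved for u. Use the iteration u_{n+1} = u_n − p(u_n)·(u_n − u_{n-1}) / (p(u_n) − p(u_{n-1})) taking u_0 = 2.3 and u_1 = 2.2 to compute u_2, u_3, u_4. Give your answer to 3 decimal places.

2.207, 2.208, 2.208

p(2.3) = 3.80410, p(2.2) = -0.29440
u_2 = 2.20000 − (-0.29440)·(2.20000 − 2.30000) / (-0.29440 − 3.80410) = 2.20000 − (0.02944)/(-4.09850) = 2.20718
p(2.20718) = -0.02000
u_3 = 2.20718 − (-0.02000)·(2.20718 − 2.20000) / (-0.02000 − (-0.29440)) = 2.20718 − (-0.00014)/(0.27440) = 2.20771
p(2.20771) = 0.00012
u_4 = 2.20771 − 0.00012·(2.20771 − 2.20718) / (0.00012 − (-0.02000)) = 2.20771 − (0.00000)/(0.02012) = 2.20770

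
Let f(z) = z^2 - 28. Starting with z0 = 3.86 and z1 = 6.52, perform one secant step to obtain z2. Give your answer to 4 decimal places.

5.1221

f(3.86) = -13.100400, f(6.52) = 14.510400
z2 = 6.520000 − 14.510400·(6.520000 − 3.860000) / (14.510400 − (-13.100400)) = 6.520000 − (38.597664)/(27.610800) = 5.122081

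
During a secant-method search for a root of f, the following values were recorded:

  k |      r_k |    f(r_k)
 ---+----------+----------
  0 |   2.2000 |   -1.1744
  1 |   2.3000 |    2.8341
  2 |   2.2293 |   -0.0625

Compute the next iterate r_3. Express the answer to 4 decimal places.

2.2308

r_3 = 2.2293 − (-0.0625)·(2.2293 − 2.3000) / (-0.0625 − 2.8341)
   = 2.2293 − (0.004419)/(-2.896600) = 2.230825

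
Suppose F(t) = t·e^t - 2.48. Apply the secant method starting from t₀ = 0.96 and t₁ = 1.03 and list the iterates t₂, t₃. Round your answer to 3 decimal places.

F(0.96) = 0.02723, F(1.03) = 0.40510
t₂ = 1.03000 − 0.40510·(1.03000 − 0.96000) / (0.40510 − 0.02723) = 1.03000 − (0.02836)/(0.37787) = 0.95496
F(0.95496) = 0.00151
t₃ = 0.95496 − 0.00151·(0.95496 − 1.03000) / (0.00151 − 0.40510) = 0.95496 − (-0.00011)/(-0.40359) = 0.95468

0.955, 0.955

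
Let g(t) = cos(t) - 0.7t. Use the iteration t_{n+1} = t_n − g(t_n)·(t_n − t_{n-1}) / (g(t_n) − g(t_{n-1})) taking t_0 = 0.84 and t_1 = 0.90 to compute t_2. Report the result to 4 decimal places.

0.8943

g(0.84) = 0.079463, g(0.90) = -0.008390
t_2 = 0.900000 − (-0.008390)·(0.900000 − 0.840000) / (-0.008390 − 0.079463) = 0.900000 − (-0.000503)/(-0.087853) = 0.894270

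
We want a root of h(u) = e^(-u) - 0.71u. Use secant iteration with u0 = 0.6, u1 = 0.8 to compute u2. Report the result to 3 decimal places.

0.702

h(0.6) = 0.12281, h(0.8) = -0.11867
u2 = 0.80000 − (-0.11867)·(0.80000 − 0.60000) / (-0.11867 − 0.12281) = 0.80000 − (-0.02373)/(-0.24148) = 0.70171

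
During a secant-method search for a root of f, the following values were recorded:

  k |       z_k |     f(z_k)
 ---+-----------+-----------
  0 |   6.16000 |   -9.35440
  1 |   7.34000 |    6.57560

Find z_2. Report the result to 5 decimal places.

z_2 = 7.34000 − 6.57560·(7.34000 − 6.16000) / (6.57560 − (-9.35440))
   = 7.34000 − (7.7592080)/(15.9300000) = 6.8529185

6.85292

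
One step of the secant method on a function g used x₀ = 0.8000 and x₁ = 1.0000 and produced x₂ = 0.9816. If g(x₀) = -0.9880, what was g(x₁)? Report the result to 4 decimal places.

The secant line through (0.8000, -0.9880) and (1.0000, g(x₁)) crosses zero at x₂ = 0.9816.
So (0.8000, -0.9880), (1.0000, g(x₁)), (0.9816, 0) are collinear:
g(x₁) = -0.9880 · (1.0000 − 0.9816) / (0.8000 − 0.9816) = -0.9880 · (0.018400)/(-0.181600) = 0.100106

0.1001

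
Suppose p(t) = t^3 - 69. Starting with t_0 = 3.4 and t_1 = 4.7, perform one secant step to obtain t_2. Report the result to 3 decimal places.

p(3.4) = -29.69600, p(4.7) = 34.82300
t_2 = 4.70000 − 34.82300·(4.70000 − 3.40000) / (34.82300 − (-29.69600)) = 4.70000 − (45.26990)/(64.51900) = 3.99835

3.998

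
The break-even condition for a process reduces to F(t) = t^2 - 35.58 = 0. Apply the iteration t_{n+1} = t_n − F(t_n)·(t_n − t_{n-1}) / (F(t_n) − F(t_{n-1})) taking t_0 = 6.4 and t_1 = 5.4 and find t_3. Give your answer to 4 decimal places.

5.9659

F(6.4) = 5.380000, F(5.4) = -6.420000
t_2 = 5.400000 − (-6.420000)·(5.400000 − 6.400000) / (-6.420000 − 5.380000) = 5.400000 − (6.420000)/(-11.800000) = 5.944068
F(5.944068) = -0.248058
t_3 = 5.944068 − (-0.248058)·(5.944068 − 5.400000) / (-0.248058 − (-6.420000)) = 5.944068 − (-0.134960)/(6.171942) = 5.965935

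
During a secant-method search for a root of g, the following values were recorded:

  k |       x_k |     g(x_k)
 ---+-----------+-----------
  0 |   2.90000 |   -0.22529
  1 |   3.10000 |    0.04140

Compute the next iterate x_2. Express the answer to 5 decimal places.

x_2 = 3.10000 − 0.04140·(3.10000 − 2.90000) / (0.04140 − (-0.22529))
   = 3.10000 − (0.0082800)/(0.2666900) = 3.0689527

3.06895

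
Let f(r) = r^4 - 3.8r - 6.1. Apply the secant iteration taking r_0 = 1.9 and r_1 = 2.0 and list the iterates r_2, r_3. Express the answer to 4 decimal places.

1.9111, 1.9120

f(1.9) = -0.287900, f(2.0) = 2.300000
r_2 = 2.000000 − 2.300000·(2.000000 − 1.900000) / (2.300000 − (-0.287900)) = 2.000000 − (0.230000)/(2.587900) = 1.911125
f(1.911125) = -0.022262
r_3 = 1.911125 − (-0.022262)·(1.911125 − 2.000000) / (-0.022262 − 2.300000) = 1.911125 − (0.001979)/(-2.322262) = 1.911977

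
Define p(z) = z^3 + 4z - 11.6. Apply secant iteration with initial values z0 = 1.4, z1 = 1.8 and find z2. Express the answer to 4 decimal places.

p(1.4) = -3.256000, p(1.8) = 1.432000
z2 = 1.800000 − 1.432000·(1.800000 − 1.400000) / (1.432000 − (-3.256000)) = 1.800000 − (0.572800)/(4.688000) = 1.677816

1.6778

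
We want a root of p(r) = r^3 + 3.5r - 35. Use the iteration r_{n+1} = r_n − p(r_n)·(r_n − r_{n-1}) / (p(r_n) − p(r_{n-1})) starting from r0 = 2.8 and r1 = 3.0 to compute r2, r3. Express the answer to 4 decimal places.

2.9130, 2.9159

p(2.8) = -3.248000, p(3.0) = 2.500000
r2 = 3.000000 − 2.500000·(3.000000 − 2.800000) / (2.500000 − (-3.248000)) = 3.000000 − (0.500000)/(5.748000) = 2.913013
p(2.913013) = -0.085655
r3 = 2.913013 − (-0.085655)·(2.913013 − 3.000000) / (-0.085655 − 2.500000) = 2.913013 − (0.007451)/(-2.585655) = 2.915895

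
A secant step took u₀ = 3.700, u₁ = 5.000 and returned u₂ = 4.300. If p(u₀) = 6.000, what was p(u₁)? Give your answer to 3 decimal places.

The secant line through (3.700, 6.000) and (5.000, p(u₁)) crosses zero at u₂ = 4.300.
So (3.700, 6.000), (5.000, p(u₁)), (4.300, 0) are collinear:
p(u₁) = 6.000 · (5.000 − 4.300) / (3.700 − 4.300) = 6.000 · (0.70000)/(-0.60000) = -7.00000

-7.000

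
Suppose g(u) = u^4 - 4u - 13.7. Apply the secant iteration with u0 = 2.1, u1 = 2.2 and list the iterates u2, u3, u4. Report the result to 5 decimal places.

g(2.1) = -2.6519000, g(2.2) = 0.9256000
u2 = 2.2000000 − 0.9256000·(2.2000000 − 2.1000000) / (0.9256000 − (-2.6519000)) = 2.2000000 − (0.0925600)/(3.5775000) = 2.1741272
g(2.1741272) = -0.0535962
u3 = 2.1741272 − (-0.0535962)·(2.1741272 − 2.2000000) / (-0.0535962 − 0.9256000) = 2.1741272 − (0.0013867)/(-0.9791962) = 2.1755433
g(2.1755433) = -0.0009905
u4 = 2.1755433 − (-0.0009905)·(2.1755433 − 2.1741272) / (-0.0009905 − (-0.0535962)) = 2.1755433 − (-0.0000014)/(0.0526057) = 2.1755700

2.17413, 2.17554, 2.17557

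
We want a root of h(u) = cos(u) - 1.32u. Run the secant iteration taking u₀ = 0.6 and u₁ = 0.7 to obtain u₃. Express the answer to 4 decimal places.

0.6176

h(0.6) = 0.033336, h(0.7) = -0.159158
u₂ = 0.700000 − (-0.159158)·(0.700000 − 0.600000) / (-0.159158 − 0.033336) = 0.700000 − (-0.015916)/(-0.192493) = 0.617318
h(0.617318) = 0.000574
u₃ = 0.617318 − 0.000574·(0.617318 − 0.700000) / (0.000574 − (-0.159158)) = 0.617318 − (-0.000048)/(0.159732) = 0.617615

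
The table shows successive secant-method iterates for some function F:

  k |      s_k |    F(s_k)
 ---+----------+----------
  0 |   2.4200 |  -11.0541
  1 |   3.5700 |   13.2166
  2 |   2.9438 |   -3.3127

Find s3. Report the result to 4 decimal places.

s3 = 2.9438 − (-3.3127)·(2.9438 − 3.5700) / (-3.3127 − 13.2166)
   = 2.9438 − (2.074413)/(-16.529300) = 3.069299

3.0693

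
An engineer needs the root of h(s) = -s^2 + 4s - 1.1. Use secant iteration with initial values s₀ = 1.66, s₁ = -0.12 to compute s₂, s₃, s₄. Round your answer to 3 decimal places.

h(1.66) = 2.78440, h(-0.12) = -1.59440
s₂ = -0.12000 − (-1.59440)·(-0.12000 − 1.66000) / (-1.59440 − 2.78440) = -0.12000 − (2.83803)/(-4.37880) = 0.52813
h(0.52813) = 0.73360
s₃ = 0.52813 − 0.73360·(0.52813 − (-0.12000)) / (0.73360 − (-1.59440)) = 0.52813 − (0.47547)/(2.32800) = 0.32389
h(0.32389) = 0.09066
s₄ = 0.32389 − 0.09066·(0.32389 − 0.52813) / (0.09066 − 0.73360) = 0.32389 − (-0.01852)/(-0.64294) = 0.29509

0.528, 0.324, 0.295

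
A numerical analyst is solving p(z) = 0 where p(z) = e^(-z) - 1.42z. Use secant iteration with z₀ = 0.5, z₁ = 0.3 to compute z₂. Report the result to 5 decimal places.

0.45053

p(0.5) = -0.1034693, p(0.3) = 0.3148182
z₂ = 0.3000000 − 0.3148182·(0.3000000 − 0.5000000) / (0.3148182 − (-0.1034693)) = 0.3000000 − (-0.0629636)/(0.4182876) = 0.4505272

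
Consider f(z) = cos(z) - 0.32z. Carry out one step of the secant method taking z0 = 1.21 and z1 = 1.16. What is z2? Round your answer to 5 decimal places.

f(1.21) = -0.0341806, f(1.16) = 0.0281395
z2 = 1.1600000 − 0.0281395·(1.1600000 − 1.2100000) / (0.0281395 − (-0.0341806)) = 1.1600000 − (-0.0014070)/(0.0623201) = 1.1825766

1.18258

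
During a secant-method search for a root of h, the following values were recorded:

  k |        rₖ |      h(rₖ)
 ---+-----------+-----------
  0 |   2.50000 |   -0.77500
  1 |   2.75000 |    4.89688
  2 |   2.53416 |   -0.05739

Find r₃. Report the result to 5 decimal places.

r₃ = 2.53416 − (-0.05739)·(2.53416 − 2.75000) / (-0.05739 − 4.89688)
   = 2.53416 − (0.0123871)/(-4.9542700) = 2.5366603

2.53666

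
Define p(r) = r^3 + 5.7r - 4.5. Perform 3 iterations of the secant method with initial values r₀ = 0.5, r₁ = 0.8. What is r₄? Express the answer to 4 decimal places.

p(0.5) = -1.525000, p(0.8) = 0.572000
r₂ = 0.800000 − 0.572000·(0.800000 − 0.500000) / (0.572000 − (-1.525000)) = 0.800000 − (0.171600)/(2.097000) = 0.718169
p(0.718169) = -0.036030
r₃ = 0.718169 − (-0.036030)·(0.718169 − 0.800000) / (-0.036030 − 0.572000) = 0.718169 − (0.002948)/(-0.608030) = 0.723018
p(0.723018) = -0.000837
r₄ = 0.723018 − (-0.000837)·(0.723018 − 0.718169) / (-0.000837 − (-0.036030)) = 0.723018 − (-0.000004)/(0.035194) = 0.723133

0.7231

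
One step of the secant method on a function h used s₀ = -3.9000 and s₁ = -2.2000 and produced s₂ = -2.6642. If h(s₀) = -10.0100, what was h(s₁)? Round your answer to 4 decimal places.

The secant line through (-3.9000, -10.0100) and (-2.2000, h(s₁)) crosses zero at s₂ = -2.6642.
So (-3.9000, -10.0100), (-2.2000, h(s₁)), (-2.6642, 0) are collinear:
h(s₁) = -10.0100 · (-2.2000 − (-2.6642)) / (-3.9000 − (-2.6642)) = -10.0100 · (0.464200)/(-1.235800) = 3.760028

3.7600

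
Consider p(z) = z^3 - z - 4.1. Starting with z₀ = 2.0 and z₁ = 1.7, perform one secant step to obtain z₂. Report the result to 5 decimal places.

1.79548

p(2.0) = 1.9000000, p(1.7) = -0.8870000
z₂ = 1.7000000 − (-0.8870000)·(1.7000000 − 2.0000000) / (-0.8870000 − 1.9000000) = 1.7000000 − (0.2661000)/(-2.7870000) = 1.7954790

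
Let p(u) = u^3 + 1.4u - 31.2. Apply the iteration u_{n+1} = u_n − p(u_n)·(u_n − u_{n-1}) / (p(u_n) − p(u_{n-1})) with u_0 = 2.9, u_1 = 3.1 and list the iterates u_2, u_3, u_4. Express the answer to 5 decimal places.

2.99683, 2.99990, 3.00000

p(2.9) = -2.7510000, p(3.1) = 2.9310000
u_2 = 3.1000000 − 2.9310000·(3.1000000 − 2.9000000) / (2.9310000 − (-2.7510000)) = 3.1000000 − (0.5862000)/(5.6820000) = 2.9968321
p(2.9968321) = -0.0898780
u_3 = 2.9968321 − (-0.0898780)·(2.9968321 − 3.1000000) / (-0.0898780 − 2.9310000) = 2.9968321 − (0.0092725)/(-3.0208780) = 2.9999016
p(2.9999016) = -0.0027950
u_4 = 2.9999016 − (-0.0027950)·(2.9999016 − 2.9968321) / (-0.0027950 − (-0.0898780)) = 2.9999016 − (-0.0000086)/(0.0870831) = 3.0000001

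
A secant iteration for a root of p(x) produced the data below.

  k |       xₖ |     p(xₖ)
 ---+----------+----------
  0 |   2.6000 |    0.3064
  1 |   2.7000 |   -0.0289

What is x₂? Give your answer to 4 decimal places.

2.6914

x₂ = 2.7000 − (-0.0289)·(2.7000 − 2.6000) / (-0.0289 − 0.3064)
   = 2.7000 − (-0.002890)/(-0.335300) = 2.691381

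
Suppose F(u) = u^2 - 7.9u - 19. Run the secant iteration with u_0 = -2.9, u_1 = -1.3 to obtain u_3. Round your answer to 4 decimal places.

-1.9353

F(-2.9) = 12.320000, F(-1.3) = -7.040000
u_2 = -1.300000 − (-7.040000)·(-1.300000 − (-2.900000)) / (-7.040000 − 12.320000) = -1.300000 − (-11.264000)/(-19.360000) = -1.881818
F(-1.881818) = -0.592397
u_3 = -1.881818 − (-0.592397)·(-1.881818 − (-1.300000)) / (-0.592397 − (-7.040000)) = -1.881818 − (0.344667)/(6.447603) = -1.935275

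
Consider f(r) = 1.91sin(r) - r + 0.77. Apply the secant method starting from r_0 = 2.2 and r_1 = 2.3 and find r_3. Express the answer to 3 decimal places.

f(2.2) = 0.11423, f(2.3) = -0.10570
r_2 = 2.30000 − (-0.10570)·(2.30000 − 2.20000) / (-0.10570 − 0.11423) = 2.30000 − (-0.01057)/(-0.21993) = 2.25194
f(2.25194) = 0.00185
r_3 = 2.25194 − 0.00185·(2.25194 − 2.30000) / (0.00185 − (-0.10570)) = 2.25194 − (-0.00009)/(0.10756) = 2.25277

2.253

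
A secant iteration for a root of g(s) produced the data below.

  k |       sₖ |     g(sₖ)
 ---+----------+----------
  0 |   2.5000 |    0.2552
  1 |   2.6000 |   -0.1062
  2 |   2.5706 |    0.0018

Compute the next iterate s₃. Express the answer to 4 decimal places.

2.5711

s₃ = 2.5706 − 0.0018·(2.5706 − 2.6000) / (0.0018 − (-0.1062))
   = 2.5706 − (-0.000053)/(0.108000) = 2.571090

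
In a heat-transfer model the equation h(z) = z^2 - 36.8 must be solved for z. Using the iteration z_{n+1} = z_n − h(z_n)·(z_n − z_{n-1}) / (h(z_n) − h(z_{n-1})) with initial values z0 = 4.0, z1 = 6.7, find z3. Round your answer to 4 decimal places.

h(4.0) = -20.800000, h(6.7) = 8.090000
z2 = 6.700000 − 8.090000·(6.700000 − 4.000000) / (8.090000 − (-20.800000)) = 6.700000 − (21.843000)/(28.890000) = 5.943925
h(5.943925) = -1.469753
z3 = 5.943925 − (-1.469753)·(5.943925 − 6.700000) / (-1.469753 − 8.090000) = 5.943925 − (1.111243)/(-9.559753) = 6.060167

6.0602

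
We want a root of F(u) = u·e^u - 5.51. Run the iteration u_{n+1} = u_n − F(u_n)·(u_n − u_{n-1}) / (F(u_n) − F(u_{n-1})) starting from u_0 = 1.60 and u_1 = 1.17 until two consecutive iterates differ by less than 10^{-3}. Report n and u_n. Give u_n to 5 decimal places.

n = 5, u_n = 1.38260

F(1.60) = 2.4148519, F(1.17) = -1.7402686
u_2 = 1.1700000 − (-1.7402686)·(-0.4300000)/(-4.1551205) = 1.3500948;  |Δ| = 0.1800948
F(1.3500948) = -0.3016163
u_3 = 1.3500948 − (-0.3016163)·(0.1800948)/(1.4386523) = 1.3878520;  |Δ| = 0.0377572
F(1.3878520) = 0.0500619
u_4 = 1.3878520 − 0.0500619·(0.0377572)/(0.3516782) = 1.3824772;  |Δ| = 0.0053748
F(1.3824772) = -0.0011594
u_5 = 1.3824772 − (-0.0011594)·(-0.0053748)/(-0.0512213) = 1.3825989;  |Δ| = 0.0001217
|u_5 − u_4| = 0.0001217 < 10^{-3}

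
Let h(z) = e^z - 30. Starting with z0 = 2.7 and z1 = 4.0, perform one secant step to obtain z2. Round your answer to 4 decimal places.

3.1949

h(2.7) = -15.120268, h(4.0) = 24.598150
z2 = 4.000000 − 24.598150·(4.000000 − 2.700000) / (24.598150 − (-15.120268)) = 4.000000 − (31.977595)/(39.718418) = 3.194893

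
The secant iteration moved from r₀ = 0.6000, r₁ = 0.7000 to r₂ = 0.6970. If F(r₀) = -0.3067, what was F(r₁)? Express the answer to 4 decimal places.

The secant line through (0.6000, -0.3067) and (0.7000, F(r₁)) crosses zero at r₂ = 0.6970.
So (0.6000, -0.3067), (0.7000, F(r₁)), (0.6970, 0) are collinear:
F(r₁) = -0.3067 · (0.7000 − 0.6970) / (0.6000 − 0.6970) = -0.3067 · (0.003000)/(-0.097000) = 0.009486

0.0095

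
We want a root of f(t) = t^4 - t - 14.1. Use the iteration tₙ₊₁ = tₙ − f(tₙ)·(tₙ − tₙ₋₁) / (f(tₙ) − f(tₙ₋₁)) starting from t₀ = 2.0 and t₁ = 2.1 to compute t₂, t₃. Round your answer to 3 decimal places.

f(2.0) = -0.10000, f(2.1) = 3.24810
t₂ = 2.10000 − 3.24810·(2.10000 − 2.00000) / (3.24810 − (-0.10000)) = 2.10000 − (0.32481)/(3.34810) = 2.00299
f(2.00299) = -0.00720
t₃ = 2.00299 − (-0.00720)·(2.00299 − 2.10000) / (-0.00720 − 3.24810) = 2.00299 − (0.00070)/(-3.25530) = 2.00320

2.003, 2.003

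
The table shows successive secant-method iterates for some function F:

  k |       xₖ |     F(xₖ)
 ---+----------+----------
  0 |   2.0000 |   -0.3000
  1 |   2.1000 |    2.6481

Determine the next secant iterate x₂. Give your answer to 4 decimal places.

x₂ = 2.1000 − 2.6481·(2.1000 − 2.0000) / (2.6481 − (-0.3000))
   = 2.1000 − (0.264810)/(2.948100) = 2.010176

2.0102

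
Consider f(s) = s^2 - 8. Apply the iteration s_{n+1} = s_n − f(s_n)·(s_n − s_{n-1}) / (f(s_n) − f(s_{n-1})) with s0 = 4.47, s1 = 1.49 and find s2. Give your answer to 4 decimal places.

f(4.47) = 11.980900, f(1.49) = -5.779900
s2 = 1.490000 − (-5.779900)·(1.490000 − 4.470000) / (-5.779900 − 11.980900) = 1.490000 − (17.224102)/(-17.760800) = 2.459782

2.4598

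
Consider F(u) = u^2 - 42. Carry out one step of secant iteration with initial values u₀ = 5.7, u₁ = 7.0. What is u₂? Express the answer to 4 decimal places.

F(5.7) = -9.510000, F(7.0) = 7.000000
u₂ = 7.000000 − 7.000000·(7.000000 − 5.700000) / (7.000000 − (-9.510000)) = 7.000000 − (9.100000)/(16.510000) = 6.448819

6.4488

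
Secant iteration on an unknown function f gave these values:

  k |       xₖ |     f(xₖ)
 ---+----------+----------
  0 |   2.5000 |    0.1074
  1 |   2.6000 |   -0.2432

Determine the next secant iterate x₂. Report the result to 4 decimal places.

2.5306

x₂ = 2.6000 − (-0.2432)·(2.6000 − 2.5000) / (-0.2432 − 0.1074)
   = 2.6000 − (-0.024320)/(-0.350600) = 2.530633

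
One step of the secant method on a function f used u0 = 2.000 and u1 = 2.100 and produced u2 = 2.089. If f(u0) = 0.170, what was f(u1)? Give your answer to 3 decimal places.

-0.021

The secant line through (2.000, 0.170) and (2.100, f(u1)) crosses zero at u2 = 2.089.
So (2.000, 0.170), (2.100, f(u1)), (2.089, 0) are collinear:
f(u1) = 0.170 · (2.100 − 2.089) / (2.000 − 2.089) = 0.170 · (0.01100)/(-0.08900) = -0.02101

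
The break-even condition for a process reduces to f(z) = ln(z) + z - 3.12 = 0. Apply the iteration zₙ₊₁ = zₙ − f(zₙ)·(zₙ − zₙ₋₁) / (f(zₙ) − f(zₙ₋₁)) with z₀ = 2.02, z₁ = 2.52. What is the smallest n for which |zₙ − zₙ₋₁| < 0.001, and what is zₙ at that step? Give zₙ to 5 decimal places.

f(2.02) = -0.3969025, f(2.52) = 0.3242589
z₂ = 2.5200000 − 0.3242589·(0.5000000)/(0.7211614) = 2.2951828;  |Δ| = 0.2248172
f(2.2951828) = 0.0059954
z₃ = 2.2951828 − 0.0059954·(-0.2248172)/(-0.3182635) = 2.2909478;  |Δ| = 0.0042350
f(2.2909478) = -0.0000866
z₄ = 2.2909478 − (-0.0000866)·(-0.0042350)/(-0.0060819) = 2.2910081;  |Δ| = 0.0000603
|z₄ − z₃| = 0.0000603 < 0.001

n = 4, zₙ = 2.29101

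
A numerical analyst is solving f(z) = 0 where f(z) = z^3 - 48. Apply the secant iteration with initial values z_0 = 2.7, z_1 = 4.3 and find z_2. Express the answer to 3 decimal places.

f(2.7) = -28.31700, f(4.3) = 31.50700
z_2 = 4.30000 − 31.50700·(4.30000 − 2.70000) / (31.50700 − (-28.31700)) = 4.30000 − (50.41120)/(59.82400) = 3.45734

3.457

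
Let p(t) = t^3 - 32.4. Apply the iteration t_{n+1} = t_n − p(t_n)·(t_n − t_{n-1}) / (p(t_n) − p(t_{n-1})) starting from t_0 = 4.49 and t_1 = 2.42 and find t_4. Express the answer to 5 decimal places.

3.18050

p(4.49) = 58.1188490, p(2.42) = -18.2275120
t_2 = 2.4200000 − (-18.2275120)·(2.4200000 − 4.4900000) / (-18.2275120 − 58.1188490) = 2.4200000 − (37.7309498)/(-76.3463610) = 2.9142076
p(2.9142076) = -7.6507839
t_3 = 2.9142076 − (-7.6507839)·(2.9142076 − 2.4200000) / (-7.6507839 − (-18.2275120)) = 2.9142076 − (-3.7810754)/(10.5767281) = 3.2716977
p(3.2716977) = 2.6202697
t_4 = 3.2716977 − 2.6202697·(3.2716977 − 2.9142076) / (2.6202697 − (-7.6507839)) = 3.2716977 − (0.9367204)/(10.2710536) = 3.1804976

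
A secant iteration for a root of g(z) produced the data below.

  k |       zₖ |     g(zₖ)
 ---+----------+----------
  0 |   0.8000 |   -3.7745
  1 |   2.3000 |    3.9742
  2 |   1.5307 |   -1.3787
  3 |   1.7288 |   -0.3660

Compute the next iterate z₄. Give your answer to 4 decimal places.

z₄ = 1.7288 − (-0.3660)·(1.7288 − 1.5307) / (-0.3660 − (-1.3787))
   = 1.7288 − (-0.072505)/(1.012700) = 1.800395

1.8004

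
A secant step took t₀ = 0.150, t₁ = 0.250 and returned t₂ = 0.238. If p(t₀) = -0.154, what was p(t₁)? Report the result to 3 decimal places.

The secant line through (0.150, -0.154) and (0.250, p(t₁)) crosses zero at t₂ = 0.238.
So (0.150, -0.154), (0.250, p(t₁)), (0.238, 0) are collinear:
p(t₁) = -0.154 · (0.250 − 0.238) / (0.150 − 0.238) = -0.154 · (0.01200)/(-0.08800) = 0.02100

0.021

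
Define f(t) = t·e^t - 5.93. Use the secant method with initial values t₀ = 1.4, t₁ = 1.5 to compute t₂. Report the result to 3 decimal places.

f(1.4) = -0.25272, f(1.5) = 0.79253
t₂ = 1.50000 − 0.79253·(1.50000 − 1.40000) / (0.79253 − (-0.25272)) = 1.50000 − (0.07925)/(1.04525) = 1.42418

1.424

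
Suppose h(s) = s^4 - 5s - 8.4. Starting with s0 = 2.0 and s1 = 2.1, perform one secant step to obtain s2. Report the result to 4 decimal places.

2.0814

h(2.0) = -2.400000, h(2.1) = 0.548100
s2 = 2.100000 − 0.548100·(2.100000 − 2.000000) / (0.548100 − (-2.400000)) = 2.100000 − (0.054810)/(2.948100) = 2.081408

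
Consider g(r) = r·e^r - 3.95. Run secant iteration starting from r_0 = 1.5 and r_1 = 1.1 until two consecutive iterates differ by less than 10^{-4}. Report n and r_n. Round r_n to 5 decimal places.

n = 5, r_n = 1.19531

g(1.5) = 2.7725336, g(1.1) = -0.6454174
r_2 = 1.1000000 − (-0.6454174)·(-0.4000000)/(-3.4179510) = 1.1755327;  |Δ| = 0.0755327
g(1.1755327) = -0.1414290
r_3 = 1.1755327 − (-0.1414290)·(0.0755327)/(0.5039883) = 1.1967286;  |Δ| = 0.0211960
g(1.1967286) = 0.0103021
r_4 = 1.1967286 − 0.0103021·(0.0211960)/(0.1517311) = 1.1952895;  |Δ| = 0.0014391
g(1.1952895) = -0.0001489
r_5 = 1.1952895 − (-0.0001489)·(-0.0014391)/(-0.0104510) = 1.1953100;  |Δ| = 0.0000205
|r_5 − r_4| = 0.0000205 < 10^{-4}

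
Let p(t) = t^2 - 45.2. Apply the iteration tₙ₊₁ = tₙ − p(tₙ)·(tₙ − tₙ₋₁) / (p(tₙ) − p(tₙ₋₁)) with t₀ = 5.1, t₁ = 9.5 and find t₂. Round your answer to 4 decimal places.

6.4144

p(5.1) = -19.190000, p(9.5) = 45.050000
t₂ = 9.500000 − 45.050000·(9.500000 − 5.100000) / (45.050000 − (-19.190000)) = 9.500000 − (198.220000)/(64.240000) = 6.414384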